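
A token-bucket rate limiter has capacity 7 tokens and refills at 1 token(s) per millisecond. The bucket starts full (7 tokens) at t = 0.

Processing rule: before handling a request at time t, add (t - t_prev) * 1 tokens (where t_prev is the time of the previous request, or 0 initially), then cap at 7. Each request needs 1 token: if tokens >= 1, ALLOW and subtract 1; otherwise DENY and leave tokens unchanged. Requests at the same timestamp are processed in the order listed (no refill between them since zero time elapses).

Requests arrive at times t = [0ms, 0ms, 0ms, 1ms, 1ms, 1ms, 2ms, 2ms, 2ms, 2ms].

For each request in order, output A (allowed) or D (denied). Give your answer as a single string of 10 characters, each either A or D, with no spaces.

Answer: AAAAAAAAAD

Derivation:
Simulating step by step:
  req#1 t=0ms: ALLOW
  req#2 t=0ms: ALLOW
  req#3 t=0ms: ALLOW
  req#4 t=1ms: ALLOW
  req#5 t=1ms: ALLOW
  req#6 t=1ms: ALLOW
  req#7 t=2ms: ALLOW
  req#8 t=2ms: ALLOW
  req#9 t=2ms: ALLOW
  req#10 t=2ms: DENY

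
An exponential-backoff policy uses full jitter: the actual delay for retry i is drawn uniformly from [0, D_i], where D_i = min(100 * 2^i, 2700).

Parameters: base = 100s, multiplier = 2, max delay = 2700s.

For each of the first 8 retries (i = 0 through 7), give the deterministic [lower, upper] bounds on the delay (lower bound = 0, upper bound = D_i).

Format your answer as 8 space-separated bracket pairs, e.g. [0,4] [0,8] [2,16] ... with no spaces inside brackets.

Computing bounds per retry:
  i=0: D_i=min(100*2^0,2700)=100, bounds=[0,100]
  i=1: D_i=min(100*2^1,2700)=200, bounds=[0,200]
  i=2: D_i=min(100*2^2,2700)=400, bounds=[0,400]
  i=3: D_i=min(100*2^3,2700)=800, bounds=[0,800]
  i=4: D_i=min(100*2^4,2700)=1600, bounds=[0,1600]
  i=5: D_i=min(100*2^5,2700)=2700, bounds=[0,2700]
  i=6: D_i=min(100*2^6,2700)=2700, bounds=[0,2700]
  i=7: D_i=min(100*2^7,2700)=2700, bounds=[0,2700]

Answer: [0,100] [0,200] [0,400] [0,800] [0,1600] [0,2700] [0,2700] [0,2700]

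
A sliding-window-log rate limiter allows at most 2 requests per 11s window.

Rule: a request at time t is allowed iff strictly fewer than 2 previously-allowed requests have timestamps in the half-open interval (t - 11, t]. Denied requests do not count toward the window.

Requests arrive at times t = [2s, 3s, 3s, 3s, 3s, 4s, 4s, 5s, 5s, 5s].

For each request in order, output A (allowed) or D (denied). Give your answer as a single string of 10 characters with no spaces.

Tracking allowed requests in the window:
  req#1 t=2s: ALLOW
  req#2 t=3s: ALLOW
  req#3 t=3s: DENY
  req#4 t=3s: DENY
  req#5 t=3s: DENY
  req#6 t=4s: DENY
  req#7 t=4s: DENY
  req#8 t=5s: DENY
  req#9 t=5s: DENY
  req#10 t=5s: DENY

Answer: AADDDDDDDD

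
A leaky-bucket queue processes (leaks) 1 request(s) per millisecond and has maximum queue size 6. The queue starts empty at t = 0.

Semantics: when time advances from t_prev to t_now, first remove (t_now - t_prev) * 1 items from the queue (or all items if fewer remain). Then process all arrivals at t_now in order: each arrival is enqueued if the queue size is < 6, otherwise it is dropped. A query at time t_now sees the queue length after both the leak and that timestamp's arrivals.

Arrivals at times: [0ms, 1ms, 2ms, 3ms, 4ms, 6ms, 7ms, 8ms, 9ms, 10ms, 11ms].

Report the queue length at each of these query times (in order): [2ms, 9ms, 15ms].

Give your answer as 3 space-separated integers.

Queue lengths at query times:
  query t=2ms: backlog = 1
  query t=9ms: backlog = 1
  query t=15ms: backlog = 0

Answer: 1 1 0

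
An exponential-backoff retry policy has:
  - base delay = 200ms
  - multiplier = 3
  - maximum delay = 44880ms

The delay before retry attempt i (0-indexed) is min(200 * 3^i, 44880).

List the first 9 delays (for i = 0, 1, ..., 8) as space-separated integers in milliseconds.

Computing each delay:
  i=0: min(200*3^0, 44880) = 200
  i=1: min(200*3^1, 44880) = 600
  i=2: min(200*3^2, 44880) = 1800
  i=3: min(200*3^3, 44880) = 5400
  i=4: min(200*3^4, 44880) = 16200
  i=5: min(200*3^5, 44880) = 44880
  i=6: min(200*3^6, 44880) = 44880
  i=7: min(200*3^7, 44880) = 44880
  i=8: min(200*3^8, 44880) = 44880

Answer: 200 600 1800 5400 16200 44880 44880 44880 44880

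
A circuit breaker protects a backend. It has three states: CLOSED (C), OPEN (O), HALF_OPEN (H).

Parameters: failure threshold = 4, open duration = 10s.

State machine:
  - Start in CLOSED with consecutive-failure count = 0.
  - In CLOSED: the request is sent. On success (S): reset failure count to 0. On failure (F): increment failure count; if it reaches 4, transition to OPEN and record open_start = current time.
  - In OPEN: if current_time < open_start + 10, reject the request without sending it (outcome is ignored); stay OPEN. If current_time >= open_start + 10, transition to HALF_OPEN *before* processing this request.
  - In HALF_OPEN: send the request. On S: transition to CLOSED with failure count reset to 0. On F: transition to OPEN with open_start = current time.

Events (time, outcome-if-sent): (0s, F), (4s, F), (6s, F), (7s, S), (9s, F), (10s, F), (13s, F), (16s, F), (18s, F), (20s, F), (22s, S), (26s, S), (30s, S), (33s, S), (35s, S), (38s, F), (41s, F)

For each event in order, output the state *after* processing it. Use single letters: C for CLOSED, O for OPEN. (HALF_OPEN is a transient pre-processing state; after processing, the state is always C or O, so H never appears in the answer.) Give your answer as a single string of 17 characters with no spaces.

Answer: CCCCCCCOOOOCCCCCC

Derivation:
State after each event:
  event#1 t=0s outcome=F: state=CLOSED
  event#2 t=4s outcome=F: state=CLOSED
  event#3 t=6s outcome=F: state=CLOSED
  event#4 t=7s outcome=S: state=CLOSED
  event#5 t=9s outcome=F: state=CLOSED
  event#6 t=10s outcome=F: state=CLOSED
  event#7 t=13s outcome=F: state=CLOSED
  event#8 t=16s outcome=F: state=OPEN
  event#9 t=18s outcome=F: state=OPEN
  event#10 t=20s outcome=F: state=OPEN
  event#11 t=22s outcome=S: state=OPEN
  event#12 t=26s outcome=S: state=CLOSED
  event#13 t=30s outcome=S: state=CLOSED
  event#14 t=33s outcome=S: state=CLOSED
  event#15 t=35s outcome=S: state=CLOSED
  event#16 t=38s outcome=F: state=CLOSED
  event#17 t=41s outcome=F: state=CLOSED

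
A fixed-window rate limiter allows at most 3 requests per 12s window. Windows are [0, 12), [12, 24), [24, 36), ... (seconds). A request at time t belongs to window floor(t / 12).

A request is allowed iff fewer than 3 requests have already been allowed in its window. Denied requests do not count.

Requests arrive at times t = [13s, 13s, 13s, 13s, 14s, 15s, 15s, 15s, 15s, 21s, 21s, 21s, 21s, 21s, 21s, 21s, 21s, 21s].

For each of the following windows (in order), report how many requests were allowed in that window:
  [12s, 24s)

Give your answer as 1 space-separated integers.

Answer: 3

Derivation:
Processing requests:
  req#1 t=13s (window 1): ALLOW
  req#2 t=13s (window 1): ALLOW
  req#3 t=13s (window 1): ALLOW
  req#4 t=13s (window 1): DENY
  req#5 t=14s (window 1): DENY
  req#6 t=15s (window 1): DENY
  req#7 t=15s (window 1): DENY
  req#8 t=15s (window 1): DENY
  req#9 t=15s (window 1): DENY
  req#10 t=21s (window 1): DENY
  req#11 t=21s (window 1): DENY
  req#12 t=21s (window 1): DENY
  req#13 t=21s (window 1): DENY
  req#14 t=21s (window 1): DENY
  req#15 t=21s (window 1): DENY
  req#16 t=21s (window 1): DENY
  req#17 t=21s (window 1): DENY
  req#18 t=21s (window 1): DENY

Allowed counts by window: 3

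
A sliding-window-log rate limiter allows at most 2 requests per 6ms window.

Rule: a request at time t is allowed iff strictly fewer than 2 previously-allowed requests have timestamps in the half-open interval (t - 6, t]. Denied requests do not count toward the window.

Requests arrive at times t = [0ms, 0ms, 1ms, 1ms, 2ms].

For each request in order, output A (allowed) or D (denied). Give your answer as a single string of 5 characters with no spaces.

Answer: AADDD

Derivation:
Tracking allowed requests in the window:
  req#1 t=0ms: ALLOW
  req#2 t=0ms: ALLOW
  req#3 t=1ms: DENY
  req#4 t=1ms: DENY
  req#5 t=2ms: DENY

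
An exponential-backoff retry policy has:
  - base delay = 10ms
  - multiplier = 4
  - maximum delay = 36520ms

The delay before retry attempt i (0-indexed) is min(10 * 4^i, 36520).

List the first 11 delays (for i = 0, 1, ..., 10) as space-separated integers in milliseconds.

Answer: 10 40 160 640 2560 10240 36520 36520 36520 36520 36520

Derivation:
Computing each delay:
  i=0: min(10*4^0, 36520) = 10
  i=1: min(10*4^1, 36520) = 40
  i=2: min(10*4^2, 36520) = 160
  i=3: min(10*4^3, 36520) = 640
  i=4: min(10*4^4, 36520) = 2560
  i=5: min(10*4^5, 36520) = 10240
  i=6: min(10*4^6, 36520) = 36520
  i=7: min(10*4^7, 36520) = 36520
  i=8: min(10*4^8, 36520) = 36520
  i=9: min(10*4^9, 36520) = 36520
  i=10: min(10*4^10, 36520) = 36520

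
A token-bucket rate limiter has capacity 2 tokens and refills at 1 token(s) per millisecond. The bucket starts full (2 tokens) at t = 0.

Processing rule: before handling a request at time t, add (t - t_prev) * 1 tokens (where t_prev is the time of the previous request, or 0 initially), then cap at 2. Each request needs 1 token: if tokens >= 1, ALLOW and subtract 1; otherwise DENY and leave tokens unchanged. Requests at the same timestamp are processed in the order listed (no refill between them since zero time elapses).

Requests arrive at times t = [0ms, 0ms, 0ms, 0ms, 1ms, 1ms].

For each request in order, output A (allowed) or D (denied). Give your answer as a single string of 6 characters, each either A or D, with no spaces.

Simulating step by step:
  req#1 t=0ms: ALLOW
  req#2 t=0ms: ALLOW
  req#3 t=0ms: DENY
  req#4 t=0ms: DENY
  req#5 t=1ms: ALLOW
  req#6 t=1ms: DENY

Answer: AADDAD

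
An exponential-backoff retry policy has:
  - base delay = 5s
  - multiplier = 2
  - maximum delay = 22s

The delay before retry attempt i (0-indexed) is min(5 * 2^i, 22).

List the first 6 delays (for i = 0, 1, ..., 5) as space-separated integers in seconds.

Computing each delay:
  i=0: min(5*2^0, 22) = 5
  i=1: min(5*2^1, 22) = 10
  i=2: min(5*2^2, 22) = 20
  i=3: min(5*2^3, 22) = 22
  i=4: min(5*2^4, 22) = 22
  i=5: min(5*2^5, 22) = 22

Answer: 5 10 20 22 22 22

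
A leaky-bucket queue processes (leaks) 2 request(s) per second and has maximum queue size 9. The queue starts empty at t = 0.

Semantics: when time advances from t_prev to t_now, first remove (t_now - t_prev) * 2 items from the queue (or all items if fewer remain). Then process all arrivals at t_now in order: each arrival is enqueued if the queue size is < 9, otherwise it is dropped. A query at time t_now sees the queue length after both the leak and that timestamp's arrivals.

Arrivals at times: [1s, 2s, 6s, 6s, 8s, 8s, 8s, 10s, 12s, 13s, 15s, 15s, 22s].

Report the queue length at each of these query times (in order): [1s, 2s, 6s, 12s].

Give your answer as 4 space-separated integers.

Queue lengths at query times:
  query t=1s: backlog = 1
  query t=2s: backlog = 1
  query t=6s: backlog = 2
  query t=12s: backlog = 1

Answer: 1 1 2 1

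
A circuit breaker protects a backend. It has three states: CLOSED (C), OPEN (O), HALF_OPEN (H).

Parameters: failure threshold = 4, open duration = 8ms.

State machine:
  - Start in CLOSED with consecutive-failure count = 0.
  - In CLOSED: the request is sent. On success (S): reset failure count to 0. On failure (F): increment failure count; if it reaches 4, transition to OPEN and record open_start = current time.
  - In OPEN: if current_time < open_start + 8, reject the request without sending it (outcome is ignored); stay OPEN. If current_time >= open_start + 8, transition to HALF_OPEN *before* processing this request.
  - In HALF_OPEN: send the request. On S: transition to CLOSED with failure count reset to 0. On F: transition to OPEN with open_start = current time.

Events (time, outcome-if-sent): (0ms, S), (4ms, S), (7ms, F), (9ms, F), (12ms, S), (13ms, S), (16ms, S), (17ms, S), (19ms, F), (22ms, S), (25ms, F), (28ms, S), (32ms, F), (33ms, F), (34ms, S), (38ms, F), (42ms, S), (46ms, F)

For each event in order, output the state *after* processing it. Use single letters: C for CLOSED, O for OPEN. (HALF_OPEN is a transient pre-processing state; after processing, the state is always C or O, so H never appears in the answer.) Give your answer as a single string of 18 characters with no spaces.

Answer: CCCCCCCCCCCCCCCCCC

Derivation:
State after each event:
  event#1 t=0ms outcome=S: state=CLOSED
  event#2 t=4ms outcome=S: state=CLOSED
  event#3 t=7ms outcome=F: state=CLOSED
  event#4 t=9ms outcome=F: state=CLOSED
  event#5 t=12ms outcome=S: state=CLOSED
  event#6 t=13ms outcome=S: state=CLOSED
  event#7 t=16ms outcome=S: state=CLOSED
  event#8 t=17ms outcome=S: state=CLOSED
  event#9 t=19ms outcome=F: state=CLOSED
  event#10 t=22ms outcome=S: state=CLOSED
  event#11 t=25ms outcome=F: state=CLOSED
  event#12 t=28ms outcome=S: state=CLOSED
  event#13 t=32ms outcome=F: state=CLOSED
  event#14 t=33ms outcome=F: state=CLOSED
  event#15 t=34ms outcome=S: state=CLOSED
  event#16 t=38ms outcome=F: state=CLOSED
  event#17 t=42ms outcome=S: state=CLOSED
  event#18 t=46ms outcome=F: state=CLOSED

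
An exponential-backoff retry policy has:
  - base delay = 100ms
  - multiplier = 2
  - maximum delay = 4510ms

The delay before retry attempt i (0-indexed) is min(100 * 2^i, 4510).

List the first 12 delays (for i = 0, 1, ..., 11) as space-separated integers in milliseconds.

Answer: 100 200 400 800 1600 3200 4510 4510 4510 4510 4510 4510

Derivation:
Computing each delay:
  i=0: min(100*2^0, 4510) = 100
  i=1: min(100*2^1, 4510) = 200
  i=2: min(100*2^2, 4510) = 400
  i=3: min(100*2^3, 4510) = 800
  i=4: min(100*2^4, 4510) = 1600
  i=5: min(100*2^5, 4510) = 3200
  i=6: min(100*2^6, 4510) = 4510
  i=7: min(100*2^7, 4510) = 4510
  i=8: min(100*2^8, 4510) = 4510
  i=9: min(100*2^9, 4510) = 4510
  i=10: min(100*2^10, 4510) = 4510
  i=11: min(100*2^11, 4510) = 4510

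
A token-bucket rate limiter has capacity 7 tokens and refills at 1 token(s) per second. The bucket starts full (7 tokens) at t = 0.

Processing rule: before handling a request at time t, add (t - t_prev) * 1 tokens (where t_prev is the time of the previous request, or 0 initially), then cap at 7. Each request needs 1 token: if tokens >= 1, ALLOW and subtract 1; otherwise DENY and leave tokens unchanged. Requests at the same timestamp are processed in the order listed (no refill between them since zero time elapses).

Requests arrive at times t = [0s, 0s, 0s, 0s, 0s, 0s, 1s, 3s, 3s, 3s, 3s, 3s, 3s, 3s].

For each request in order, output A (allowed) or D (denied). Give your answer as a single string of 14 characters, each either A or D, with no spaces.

Simulating step by step:
  req#1 t=0s: ALLOW
  req#2 t=0s: ALLOW
  req#3 t=0s: ALLOW
  req#4 t=0s: ALLOW
  req#5 t=0s: ALLOW
  req#6 t=0s: ALLOW
  req#7 t=1s: ALLOW
  req#8 t=3s: ALLOW
  req#9 t=3s: ALLOW
  req#10 t=3s: ALLOW
  req#11 t=3s: DENY
  req#12 t=3s: DENY
  req#13 t=3s: DENY
  req#14 t=3s: DENY

Answer: AAAAAAAAAADDDD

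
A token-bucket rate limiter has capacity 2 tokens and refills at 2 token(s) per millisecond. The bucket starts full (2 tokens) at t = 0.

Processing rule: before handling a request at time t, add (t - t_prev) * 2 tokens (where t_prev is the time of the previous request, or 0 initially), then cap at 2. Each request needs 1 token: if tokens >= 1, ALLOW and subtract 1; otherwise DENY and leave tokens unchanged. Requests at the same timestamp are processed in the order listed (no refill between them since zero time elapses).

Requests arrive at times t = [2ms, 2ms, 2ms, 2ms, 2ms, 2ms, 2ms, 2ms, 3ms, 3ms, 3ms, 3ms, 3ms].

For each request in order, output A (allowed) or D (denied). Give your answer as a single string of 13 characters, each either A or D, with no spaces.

Answer: AADDDDDDAADDD

Derivation:
Simulating step by step:
  req#1 t=2ms: ALLOW
  req#2 t=2ms: ALLOW
  req#3 t=2ms: DENY
  req#4 t=2ms: DENY
  req#5 t=2ms: DENY
  req#6 t=2ms: DENY
  req#7 t=2ms: DENY
  req#8 t=2ms: DENY
  req#9 t=3ms: ALLOW
  req#10 t=3ms: ALLOW
  req#11 t=3ms: DENY
  req#12 t=3ms: DENY
  req#13 t=3ms: DENY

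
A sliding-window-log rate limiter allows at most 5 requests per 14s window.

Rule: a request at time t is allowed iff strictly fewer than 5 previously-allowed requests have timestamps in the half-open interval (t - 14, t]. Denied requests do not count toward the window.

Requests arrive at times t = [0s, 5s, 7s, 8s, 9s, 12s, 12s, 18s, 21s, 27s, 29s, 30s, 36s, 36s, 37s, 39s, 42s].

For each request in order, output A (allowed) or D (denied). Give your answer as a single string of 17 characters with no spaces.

Answer: AAAAADDAAAAAAADDA

Derivation:
Tracking allowed requests in the window:
  req#1 t=0s: ALLOW
  req#2 t=5s: ALLOW
  req#3 t=7s: ALLOW
  req#4 t=8s: ALLOW
  req#5 t=9s: ALLOW
  req#6 t=12s: DENY
  req#7 t=12s: DENY
  req#8 t=18s: ALLOW
  req#9 t=21s: ALLOW
  req#10 t=27s: ALLOW
  req#11 t=29s: ALLOW
  req#12 t=30s: ALLOW
  req#13 t=36s: ALLOW
  req#14 t=36s: ALLOW
  req#15 t=37s: DENY
  req#16 t=39s: DENY
  req#17 t=42s: ALLOW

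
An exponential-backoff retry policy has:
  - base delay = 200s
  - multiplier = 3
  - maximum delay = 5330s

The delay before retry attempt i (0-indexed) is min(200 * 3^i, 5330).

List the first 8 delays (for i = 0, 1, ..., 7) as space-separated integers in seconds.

Computing each delay:
  i=0: min(200*3^0, 5330) = 200
  i=1: min(200*3^1, 5330) = 600
  i=2: min(200*3^2, 5330) = 1800
  i=3: min(200*3^3, 5330) = 5330
  i=4: min(200*3^4, 5330) = 5330
  i=5: min(200*3^5, 5330) = 5330
  i=6: min(200*3^6, 5330) = 5330
  i=7: min(200*3^7, 5330) = 5330

Answer: 200 600 1800 5330 5330 5330 5330 5330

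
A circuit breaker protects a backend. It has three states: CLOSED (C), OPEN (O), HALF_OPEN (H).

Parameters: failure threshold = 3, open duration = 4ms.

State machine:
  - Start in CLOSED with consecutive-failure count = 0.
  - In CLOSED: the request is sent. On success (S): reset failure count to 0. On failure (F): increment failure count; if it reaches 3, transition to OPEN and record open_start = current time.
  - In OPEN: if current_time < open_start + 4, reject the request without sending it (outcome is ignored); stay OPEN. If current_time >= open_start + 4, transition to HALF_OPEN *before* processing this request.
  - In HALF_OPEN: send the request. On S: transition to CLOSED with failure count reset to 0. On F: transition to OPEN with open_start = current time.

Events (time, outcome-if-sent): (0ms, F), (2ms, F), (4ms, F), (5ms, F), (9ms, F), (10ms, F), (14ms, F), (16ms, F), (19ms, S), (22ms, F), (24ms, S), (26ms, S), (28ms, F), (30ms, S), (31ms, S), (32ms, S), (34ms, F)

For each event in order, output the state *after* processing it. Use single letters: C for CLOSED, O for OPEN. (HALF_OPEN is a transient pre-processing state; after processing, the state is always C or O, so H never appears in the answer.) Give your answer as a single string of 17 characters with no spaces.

State after each event:
  event#1 t=0ms outcome=F: state=CLOSED
  event#2 t=2ms outcome=F: state=CLOSED
  event#3 t=4ms outcome=F: state=OPEN
  event#4 t=5ms outcome=F: state=OPEN
  event#5 t=9ms outcome=F: state=OPEN
  event#6 t=10ms outcome=F: state=OPEN
  event#7 t=14ms outcome=F: state=OPEN
  event#8 t=16ms outcome=F: state=OPEN
  event#9 t=19ms outcome=S: state=CLOSED
  event#10 t=22ms outcome=F: state=CLOSED
  event#11 t=24ms outcome=S: state=CLOSED
  event#12 t=26ms outcome=S: state=CLOSED
  event#13 t=28ms outcome=F: state=CLOSED
  event#14 t=30ms outcome=S: state=CLOSED
  event#15 t=31ms outcome=S: state=CLOSED
  event#16 t=32ms outcome=S: state=CLOSED
  event#17 t=34ms outcome=F: state=CLOSED

Answer: CCOOOOOOCCCCCCCCC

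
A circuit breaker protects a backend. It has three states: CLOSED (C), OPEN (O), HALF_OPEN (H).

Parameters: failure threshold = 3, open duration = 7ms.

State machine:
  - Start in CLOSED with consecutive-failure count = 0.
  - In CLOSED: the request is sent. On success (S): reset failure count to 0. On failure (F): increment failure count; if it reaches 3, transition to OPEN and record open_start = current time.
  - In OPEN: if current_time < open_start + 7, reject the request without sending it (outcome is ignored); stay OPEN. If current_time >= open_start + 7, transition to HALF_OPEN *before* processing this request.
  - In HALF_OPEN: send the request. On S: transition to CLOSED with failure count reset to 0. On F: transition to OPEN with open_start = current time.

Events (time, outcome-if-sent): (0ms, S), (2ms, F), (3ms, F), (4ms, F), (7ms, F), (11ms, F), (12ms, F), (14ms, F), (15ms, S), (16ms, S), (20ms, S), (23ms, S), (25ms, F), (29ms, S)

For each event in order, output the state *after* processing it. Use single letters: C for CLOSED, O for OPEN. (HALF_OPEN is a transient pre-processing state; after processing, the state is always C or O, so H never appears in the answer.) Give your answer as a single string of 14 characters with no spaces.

State after each event:
  event#1 t=0ms outcome=S: state=CLOSED
  event#2 t=2ms outcome=F: state=CLOSED
  event#3 t=3ms outcome=F: state=CLOSED
  event#4 t=4ms outcome=F: state=OPEN
  event#5 t=7ms outcome=F: state=OPEN
  event#6 t=11ms outcome=F: state=OPEN
  event#7 t=12ms outcome=F: state=OPEN
  event#8 t=14ms outcome=F: state=OPEN
  event#9 t=15ms outcome=S: state=OPEN
  event#10 t=16ms outcome=S: state=OPEN
  event#11 t=20ms outcome=S: state=CLOSED
  event#12 t=23ms outcome=S: state=CLOSED
  event#13 t=25ms outcome=F: state=CLOSED
  event#14 t=29ms outcome=S: state=CLOSED

Answer: CCCOOOOOOOCCCC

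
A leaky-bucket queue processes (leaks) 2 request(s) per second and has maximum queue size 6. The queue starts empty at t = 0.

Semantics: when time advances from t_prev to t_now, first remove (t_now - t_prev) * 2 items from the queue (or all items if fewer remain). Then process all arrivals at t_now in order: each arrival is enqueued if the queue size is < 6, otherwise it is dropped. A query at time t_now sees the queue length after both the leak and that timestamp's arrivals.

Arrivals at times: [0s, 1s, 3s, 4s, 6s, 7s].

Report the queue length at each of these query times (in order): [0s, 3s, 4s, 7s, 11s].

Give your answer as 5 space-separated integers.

Answer: 1 1 1 1 0

Derivation:
Queue lengths at query times:
  query t=0s: backlog = 1
  query t=3s: backlog = 1
  query t=4s: backlog = 1
  query t=7s: backlog = 1
  query t=11s: backlog = 0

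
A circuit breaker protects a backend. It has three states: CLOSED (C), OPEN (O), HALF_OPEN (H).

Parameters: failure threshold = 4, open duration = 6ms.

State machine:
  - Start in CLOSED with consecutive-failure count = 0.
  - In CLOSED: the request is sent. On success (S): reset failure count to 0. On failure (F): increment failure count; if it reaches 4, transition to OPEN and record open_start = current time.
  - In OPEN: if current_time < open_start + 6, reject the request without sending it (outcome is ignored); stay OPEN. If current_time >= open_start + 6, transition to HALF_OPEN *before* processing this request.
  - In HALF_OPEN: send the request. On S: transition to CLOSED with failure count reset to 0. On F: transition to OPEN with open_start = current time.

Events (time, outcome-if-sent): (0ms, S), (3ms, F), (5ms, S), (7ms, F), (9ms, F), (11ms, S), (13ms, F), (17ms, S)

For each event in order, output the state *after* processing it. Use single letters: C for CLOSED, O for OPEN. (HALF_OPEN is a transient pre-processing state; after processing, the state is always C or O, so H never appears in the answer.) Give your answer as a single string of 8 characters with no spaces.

State after each event:
  event#1 t=0ms outcome=S: state=CLOSED
  event#2 t=3ms outcome=F: state=CLOSED
  event#3 t=5ms outcome=S: state=CLOSED
  event#4 t=7ms outcome=F: state=CLOSED
  event#5 t=9ms outcome=F: state=CLOSED
  event#6 t=11ms outcome=S: state=CLOSED
  event#7 t=13ms outcome=F: state=CLOSED
  event#8 t=17ms outcome=S: state=CLOSED

Answer: CCCCCCCC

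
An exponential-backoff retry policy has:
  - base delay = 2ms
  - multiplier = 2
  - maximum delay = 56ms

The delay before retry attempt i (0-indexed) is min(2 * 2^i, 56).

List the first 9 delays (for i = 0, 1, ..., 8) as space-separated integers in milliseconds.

Answer: 2 4 8 16 32 56 56 56 56

Derivation:
Computing each delay:
  i=0: min(2*2^0, 56) = 2
  i=1: min(2*2^1, 56) = 4
  i=2: min(2*2^2, 56) = 8
  i=3: min(2*2^3, 56) = 16
  i=4: min(2*2^4, 56) = 32
  i=5: min(2*2^5, 56) = 56
  i=6: min(2*2^6, 56) = 56
  i=7: min(2*2^7, 56) = 56
  i=8: min(2*2^8, 56) = 56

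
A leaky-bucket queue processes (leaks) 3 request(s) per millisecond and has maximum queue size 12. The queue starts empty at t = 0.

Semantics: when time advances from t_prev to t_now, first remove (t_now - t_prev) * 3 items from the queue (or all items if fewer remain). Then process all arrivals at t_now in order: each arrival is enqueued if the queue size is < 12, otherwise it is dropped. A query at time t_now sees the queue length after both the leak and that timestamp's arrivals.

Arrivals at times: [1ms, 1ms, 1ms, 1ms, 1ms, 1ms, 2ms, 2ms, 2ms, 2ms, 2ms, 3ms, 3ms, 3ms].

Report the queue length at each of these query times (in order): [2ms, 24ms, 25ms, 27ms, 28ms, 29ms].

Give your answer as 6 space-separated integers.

Answer: 8 0 0 0 0 0

Derivation:
Queue lengths at query times:
  query t=2ms: backlog = 8
  query t=24ms: backlog = 0
  query t=25ms: backlog = 0
  query t=27ms: backlog = 0
  query t=28ms: backlog = 0
  query t=29ms: backlog = 0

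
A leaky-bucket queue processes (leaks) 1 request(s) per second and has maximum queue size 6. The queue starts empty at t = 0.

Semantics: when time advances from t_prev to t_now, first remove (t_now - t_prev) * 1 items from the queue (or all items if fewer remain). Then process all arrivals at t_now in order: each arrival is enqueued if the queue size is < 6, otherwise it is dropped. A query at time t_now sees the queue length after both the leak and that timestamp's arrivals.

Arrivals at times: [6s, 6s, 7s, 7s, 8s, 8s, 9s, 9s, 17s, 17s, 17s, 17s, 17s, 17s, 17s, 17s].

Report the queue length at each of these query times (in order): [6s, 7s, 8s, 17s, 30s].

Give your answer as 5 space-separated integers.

Queue lengths at query times:
  query t=6s: backlog = 2
  query t=7s: backlog = 3
  query t=8s: backlog = 4
  query t=17s: backlog = 6
  query t=30s: backlog = 0

Answer: 2 3 4 6 0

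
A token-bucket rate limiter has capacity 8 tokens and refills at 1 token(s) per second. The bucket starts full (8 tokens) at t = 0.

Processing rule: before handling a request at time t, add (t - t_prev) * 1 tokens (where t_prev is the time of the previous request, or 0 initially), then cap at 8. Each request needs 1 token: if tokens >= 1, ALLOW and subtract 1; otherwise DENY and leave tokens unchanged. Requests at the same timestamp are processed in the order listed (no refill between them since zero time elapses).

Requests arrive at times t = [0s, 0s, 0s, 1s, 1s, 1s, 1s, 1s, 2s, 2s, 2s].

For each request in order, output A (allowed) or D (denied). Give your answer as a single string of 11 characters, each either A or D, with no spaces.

Answer: AAAAAAAAAAD

Derivation:
Simulating step by step:
  req#1 t=0s: ALLOW
  req#2 t=0s: ALLOW
  req#3 t=0s: ALLOW
  req#4 t=1s: ALLOW
  req#5 t=1s: ALLOW
  req#6 t=1s: ALLOW
  req#7 t=1s: ALLOW
  req#8 t=1s: ALLOW
  req#9 t=2s: ALLOW
  req#10 t=2s: ALLOW
  req#11 t=2s: DENY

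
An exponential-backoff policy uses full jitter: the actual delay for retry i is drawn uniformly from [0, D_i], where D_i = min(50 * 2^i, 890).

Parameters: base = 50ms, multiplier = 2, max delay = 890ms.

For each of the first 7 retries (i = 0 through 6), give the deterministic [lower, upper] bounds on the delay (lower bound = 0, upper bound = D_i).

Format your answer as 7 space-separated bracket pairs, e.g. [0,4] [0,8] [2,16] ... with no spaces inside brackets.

Computing bounds per retry:
  i=0: D_i=min(50*2^0,890)=50, bounds=[0,50]
  i=1: D_i=min(50*2^1,890)=100, bounds=[0,100]
  i=2: D_i=min(50*2^2,890)=200, bounds=[0,200]
  i=3: D_i=min(50*2^3,890)=400, bounds=[0,400]
  i=4: D_i=min(50*2^4,890)=800, bounds=[0,800]
  i=5: D_i=min(50*2^5,890)=890, bounds=[0,890]
  i=6: D_i=min(50*2^6,890)=890, bounds=[0,890]

Answer: [0,50] [0,100] [0,200] [0,400] [0,800] [0,890] [0,890]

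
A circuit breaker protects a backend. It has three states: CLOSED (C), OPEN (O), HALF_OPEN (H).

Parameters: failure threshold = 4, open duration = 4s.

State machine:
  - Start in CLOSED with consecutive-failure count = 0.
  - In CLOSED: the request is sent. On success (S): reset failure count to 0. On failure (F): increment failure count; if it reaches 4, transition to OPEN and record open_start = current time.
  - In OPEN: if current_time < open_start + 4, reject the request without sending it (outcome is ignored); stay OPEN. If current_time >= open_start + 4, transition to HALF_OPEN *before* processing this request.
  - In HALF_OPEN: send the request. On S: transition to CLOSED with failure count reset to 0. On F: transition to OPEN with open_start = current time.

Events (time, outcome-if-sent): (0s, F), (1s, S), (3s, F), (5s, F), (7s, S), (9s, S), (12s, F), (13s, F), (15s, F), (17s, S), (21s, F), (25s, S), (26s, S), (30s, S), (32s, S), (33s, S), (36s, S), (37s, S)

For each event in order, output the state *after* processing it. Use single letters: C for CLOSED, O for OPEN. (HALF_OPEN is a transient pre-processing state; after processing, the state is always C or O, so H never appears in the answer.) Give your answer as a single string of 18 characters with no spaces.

Answer: CCCCCCCCCCCCCCCCCC

Derivation:
State after each event:
  event#1 t=0s outcome=F: state=CLOSED
  event#2 t=1s outcome=S: state=CLOSED
  event#3 t=3s outcome=F: state=CLOSED
  event#4 t=5s outcome=F: state=CLOSED
  event#5 t=7s outcome=S: state=CLOSED
  event#6 t=9s outcome=S: state=CLOSED
  event#7 t=12s outcome=F: state=CLOSED
  event#8 t=13s outcome=F: state=CLOSED
  event#9 t=15s outcome=F: state=CLOSED
  event#10 t=17s outcome=S: state=CLOSED
  event#11 t=21s outcome=F: state=CLOSED
  event#12 t=25s outcome=S: state=CLOSED
  event#13 t=26s outcome=S: state=CLOSED
  event#14 t=30s outcome=S: state=CLOSED
  event#15 t=32s outcome=S: state=CLOSED
  event#16 t=33s outcome=S: state=CLOSED
  event#17 t=36s outcome=S: state=CLOSED
  event#18 t=37s outcome=S: state=CLOSED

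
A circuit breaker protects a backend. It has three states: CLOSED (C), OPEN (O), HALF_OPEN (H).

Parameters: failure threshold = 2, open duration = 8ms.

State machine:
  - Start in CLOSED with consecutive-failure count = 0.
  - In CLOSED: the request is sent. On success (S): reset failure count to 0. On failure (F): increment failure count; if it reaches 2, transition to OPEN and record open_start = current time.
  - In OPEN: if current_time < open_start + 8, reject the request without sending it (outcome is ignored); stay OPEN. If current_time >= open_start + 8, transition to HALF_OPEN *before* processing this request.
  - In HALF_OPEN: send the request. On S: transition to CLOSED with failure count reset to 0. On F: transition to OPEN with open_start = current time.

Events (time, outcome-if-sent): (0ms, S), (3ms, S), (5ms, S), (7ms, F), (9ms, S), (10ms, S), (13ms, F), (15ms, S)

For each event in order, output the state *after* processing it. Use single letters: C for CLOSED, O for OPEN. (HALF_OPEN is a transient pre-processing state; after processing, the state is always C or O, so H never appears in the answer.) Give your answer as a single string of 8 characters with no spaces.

Answer: CCCCCCCC

Derivation:
State after each event:
  event#1 t=0ms outcome=S: state=CLOSED
  event#2 t=3ms outcome=S: state=CLOSED
  event#3 t=5ms outcome=S: state=CLOSED
  event#4 t=7ms outcome=F: state=CLOSED
  event#5 t=9ms outcome=S: state=CLOSED
  event#6 t=10ms outcome=S: state=CLOSED
  event#7 t=13ms outcome=F: state=CLOSED
  event#8 t=15ms outcome=S: state=CLOSED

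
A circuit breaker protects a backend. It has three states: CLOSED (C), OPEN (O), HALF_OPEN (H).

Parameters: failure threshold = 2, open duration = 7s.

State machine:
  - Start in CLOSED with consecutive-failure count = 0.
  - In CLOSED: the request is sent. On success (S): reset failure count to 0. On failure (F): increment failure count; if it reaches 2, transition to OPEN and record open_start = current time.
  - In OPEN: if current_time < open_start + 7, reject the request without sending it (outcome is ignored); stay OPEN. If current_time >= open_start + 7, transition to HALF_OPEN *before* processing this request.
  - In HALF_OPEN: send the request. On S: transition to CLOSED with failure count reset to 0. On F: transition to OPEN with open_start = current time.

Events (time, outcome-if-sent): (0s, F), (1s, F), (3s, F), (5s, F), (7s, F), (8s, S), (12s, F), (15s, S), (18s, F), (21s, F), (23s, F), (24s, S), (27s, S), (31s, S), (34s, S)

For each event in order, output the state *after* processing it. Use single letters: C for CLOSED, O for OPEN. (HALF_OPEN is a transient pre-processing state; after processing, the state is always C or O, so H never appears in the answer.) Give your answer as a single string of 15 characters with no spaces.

State after each event:
  event#1 t=0s outcome=F: state=CLOSED
  event#2 t=1s outcome=F: state=OPEN
  event#3 t=3s outcome=F: state=OPEN
  event#4 t=5s outcome=F: state=OPEN
  event#5 t=7s outcome=F: state=OPEN
  event#6 t=8s outcome=S: state=CLOSED
  event#7 t=12s outcome=F: state=CLOSED
  event#8 t=15s outcome=S: state=CLOSED
  event#9 t=18s outcome=F: state=CLOSED
  event#10 t=21s outcome=F: state=OPEN
  event#11 t=23s outcome=F: state=OPEN
  event#12 t=24s outcome=S: state=OPEN
  event#13 t=27s outcome=S: state=OPEN
  event#14 t=31s outcome=S: state=CLOSED
  event#15 t=34s outcome=S: state=CLOSED

Answer: COOOOCCCCOOOOCC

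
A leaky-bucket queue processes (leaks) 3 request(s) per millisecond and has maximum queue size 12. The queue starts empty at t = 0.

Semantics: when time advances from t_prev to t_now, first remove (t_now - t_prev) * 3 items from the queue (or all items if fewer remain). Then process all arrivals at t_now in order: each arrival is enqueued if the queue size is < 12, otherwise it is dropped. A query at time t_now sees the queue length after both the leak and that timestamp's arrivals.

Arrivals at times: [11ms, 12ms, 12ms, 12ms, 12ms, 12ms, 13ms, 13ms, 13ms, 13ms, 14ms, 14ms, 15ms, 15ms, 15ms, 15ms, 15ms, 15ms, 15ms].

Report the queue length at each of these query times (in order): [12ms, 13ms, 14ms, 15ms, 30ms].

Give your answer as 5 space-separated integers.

Queue lengths at query times:
  query t=12ms: backlog = 5
  query t=13ms: backlog = 6
  query t=14ms: backlog = 5
  query t=15ms: backlog = 9
  query t=30ms: backlog = 0

Answer: 5 6 5 9 0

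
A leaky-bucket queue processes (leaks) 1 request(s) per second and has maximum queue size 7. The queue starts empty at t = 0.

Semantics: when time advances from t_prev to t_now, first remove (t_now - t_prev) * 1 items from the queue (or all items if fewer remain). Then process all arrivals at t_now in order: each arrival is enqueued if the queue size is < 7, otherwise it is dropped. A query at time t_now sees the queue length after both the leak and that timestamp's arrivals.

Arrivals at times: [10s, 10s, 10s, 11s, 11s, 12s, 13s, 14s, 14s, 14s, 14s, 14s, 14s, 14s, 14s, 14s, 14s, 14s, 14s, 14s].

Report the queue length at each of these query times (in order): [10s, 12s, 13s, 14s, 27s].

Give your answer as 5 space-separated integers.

Answer: 3 4 4 7 0

Derivation:
Queue lengths at query times:
  query t=10s: backlog = 3
  query t=12s: backlog = 4
  query t=13s: backlog = 4
  query t=14s: backlog = 7
  query t=27s: backlog = 0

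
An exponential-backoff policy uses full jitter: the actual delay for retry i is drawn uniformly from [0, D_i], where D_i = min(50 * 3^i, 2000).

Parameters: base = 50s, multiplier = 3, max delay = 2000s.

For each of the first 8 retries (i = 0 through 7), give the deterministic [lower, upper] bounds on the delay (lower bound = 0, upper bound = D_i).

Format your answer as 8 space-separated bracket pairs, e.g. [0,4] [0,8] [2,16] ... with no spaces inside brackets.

Answer: [0,50] [0,150] [0,450] [0,1350] [0,2000] [0,2000] [0,2000] [0,2000]

Derivation:
Computing bounds per retry:
  i=0: D_i=min(50*3^0,2000)=50, bounds=[0,50]
  i=1: D_i=min(50*3^1,2000)=150, bounds=[0,150]
  i=2: D_i=min(50*3^2,2000)=450, bounds=[0,450]
  i=3: D_i=min(50*3^3,2000)=1350, bounds=[0,1350]
  i=4: D_i=min(50*3^4,2000)=2000, bounds=[0,2000]
  i=5: D_i=min(50*3^5,2000)=2000, bounds=[0,2000]
  i=6: D_i=min(50*3^6,2000)=2000, bounds=[0,2000]
  i=7: D_i=min(50*3^7,2000)=2000, bounds=[0,2000]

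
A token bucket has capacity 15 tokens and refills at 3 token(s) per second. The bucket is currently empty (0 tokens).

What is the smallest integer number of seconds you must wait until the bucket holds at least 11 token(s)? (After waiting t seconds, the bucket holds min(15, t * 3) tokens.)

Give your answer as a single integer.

Answer: 4

Derivation:
Need t * 3 >= 11, so t >= 11/3.
Smallest integer t = ceil(11/3) = 4.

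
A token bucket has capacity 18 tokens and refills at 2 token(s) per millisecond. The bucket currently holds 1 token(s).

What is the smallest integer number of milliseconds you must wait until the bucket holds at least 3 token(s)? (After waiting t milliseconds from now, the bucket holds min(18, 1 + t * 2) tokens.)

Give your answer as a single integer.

Answer: 1

Derivation:
Need 1 + t * 2 >= 3, so t >= 2/2.
Smallest integer t = ceil(2/2) = 1.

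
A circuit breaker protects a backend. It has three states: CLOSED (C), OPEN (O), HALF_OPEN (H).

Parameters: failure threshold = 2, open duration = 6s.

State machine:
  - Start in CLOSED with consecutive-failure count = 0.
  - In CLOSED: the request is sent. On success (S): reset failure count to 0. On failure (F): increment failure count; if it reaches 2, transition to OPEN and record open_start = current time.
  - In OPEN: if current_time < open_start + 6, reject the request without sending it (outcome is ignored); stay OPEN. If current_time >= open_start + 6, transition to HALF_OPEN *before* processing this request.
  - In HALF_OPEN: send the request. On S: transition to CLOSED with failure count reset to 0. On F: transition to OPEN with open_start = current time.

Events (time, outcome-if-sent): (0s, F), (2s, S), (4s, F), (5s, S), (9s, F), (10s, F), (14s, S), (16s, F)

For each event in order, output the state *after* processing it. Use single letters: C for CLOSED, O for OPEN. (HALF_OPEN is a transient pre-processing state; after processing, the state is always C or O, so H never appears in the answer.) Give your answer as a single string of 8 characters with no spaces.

State after each event:
  event#1 t=0s outcome=F: state=CLOSED
  event#2 t=2s outcome=S: state=CLOSED
  event#3 t=4s outcome=F: state=CLOSED
  event#4 t=5s outcome=S: state=CLOSED
  event#5 t=9s outcome=F: state=CLOSED
  event#6 t=10s outcome=F: state=OPEN
  event#7 t=14s outcome=S: state=OPEN
  event#8 t=16s outcome=F: state=OPEN

Answer: CCCCCOOO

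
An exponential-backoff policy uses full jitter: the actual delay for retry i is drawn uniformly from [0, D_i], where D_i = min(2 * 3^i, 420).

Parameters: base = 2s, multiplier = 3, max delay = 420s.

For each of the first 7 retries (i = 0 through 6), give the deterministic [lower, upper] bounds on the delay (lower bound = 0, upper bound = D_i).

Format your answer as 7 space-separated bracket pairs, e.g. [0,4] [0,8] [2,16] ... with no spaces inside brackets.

Answer: [0,2] [0,6] [0,18] [0,54] [0,162] [0,420] [0,420]

Derivation:
Computing bounds per retry:
  i=0: D_i=min(2*3^0,420)=2, bounds=[0,2]
  i=1: D_i=min(2*3^1,420)=6, bounds=[0,6]
  i=2: D_i=min(2*3^2,420)=18, bounds=[0,18]
  i=3: D_i=min(2*3^3,420)=54, bounds=[0,54]
  i=4: D_i=min(2*3^4,420)=162, bounds=[0,162]
  i=5: D_i=min(2*3^5,420)=420, bounds=[0,420]
  i=6: D_i=min(2*3^6,420)=420, bounds=[0,420]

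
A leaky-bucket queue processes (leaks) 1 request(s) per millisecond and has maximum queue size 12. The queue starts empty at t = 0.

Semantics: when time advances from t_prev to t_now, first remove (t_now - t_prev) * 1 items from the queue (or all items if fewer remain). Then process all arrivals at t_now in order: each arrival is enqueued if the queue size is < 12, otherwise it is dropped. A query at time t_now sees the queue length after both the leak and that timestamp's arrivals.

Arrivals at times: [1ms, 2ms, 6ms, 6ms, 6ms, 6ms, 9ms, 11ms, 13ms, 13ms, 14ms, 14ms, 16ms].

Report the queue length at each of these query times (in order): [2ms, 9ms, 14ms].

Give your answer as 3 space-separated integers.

Queue lengths at query times:
  query t=2ms: backlog = 1
  query t=9ms: backlog = 2
  query t=14ms: backlog = 3

Answer: 1 2 3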